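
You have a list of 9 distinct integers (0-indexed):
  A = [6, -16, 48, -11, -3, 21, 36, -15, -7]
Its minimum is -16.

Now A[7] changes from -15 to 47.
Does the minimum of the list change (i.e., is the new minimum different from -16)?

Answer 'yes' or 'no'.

Old min = -16
Change: A[7] -15 -> 47
Changed element was NOT the min; min changes only if 47 < -16.
New min = -16; changed? no

Answer: no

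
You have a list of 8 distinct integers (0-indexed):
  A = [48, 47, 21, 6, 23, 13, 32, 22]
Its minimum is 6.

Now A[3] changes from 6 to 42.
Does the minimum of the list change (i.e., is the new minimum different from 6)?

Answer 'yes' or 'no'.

Answer: yes

Derivation:
Old min = 6
Change: A[3] 6 -> 42
Changed element was the min; new min must be rechecked.
New min = 13; changed? yes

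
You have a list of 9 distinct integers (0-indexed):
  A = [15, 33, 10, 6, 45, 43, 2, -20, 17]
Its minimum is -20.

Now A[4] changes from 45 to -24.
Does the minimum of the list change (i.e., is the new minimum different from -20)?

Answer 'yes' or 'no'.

Old min = -20
Change: A[4] 45 -> -24
Changed element was NOT the min; min changes only if -24 < -20.
New min = -24; changed? yes

Answer: yes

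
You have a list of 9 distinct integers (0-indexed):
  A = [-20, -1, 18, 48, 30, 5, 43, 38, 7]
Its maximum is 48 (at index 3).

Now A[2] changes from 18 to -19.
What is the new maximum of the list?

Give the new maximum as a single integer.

Answer: 48

Derivation:
Old max = 48 (at index 3)
Change: A[2] 18 -> -19
Changed element was NOT the old max.
  New max = max(old_max, new_val) = max(48, -19) = 48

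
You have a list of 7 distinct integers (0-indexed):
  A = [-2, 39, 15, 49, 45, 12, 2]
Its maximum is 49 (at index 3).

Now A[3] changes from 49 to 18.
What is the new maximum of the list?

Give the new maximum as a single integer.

Old max = 49 (at index 3)
Change: A[3] 49 -> 18
Changed element WAS the max -> may need rescan.
  Max of remaining elements: 45
  New max = max(18, 45) = 45

Answer: 45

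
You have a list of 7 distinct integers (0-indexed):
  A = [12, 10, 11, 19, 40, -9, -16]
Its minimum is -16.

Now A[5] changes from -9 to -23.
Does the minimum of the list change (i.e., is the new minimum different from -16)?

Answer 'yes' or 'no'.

Old min = -16
Change: A[5] -9 -> -23
Changed element was NOT the min; min changes only if -23 < -16.
New min = -23; changed? yes

Answer: yes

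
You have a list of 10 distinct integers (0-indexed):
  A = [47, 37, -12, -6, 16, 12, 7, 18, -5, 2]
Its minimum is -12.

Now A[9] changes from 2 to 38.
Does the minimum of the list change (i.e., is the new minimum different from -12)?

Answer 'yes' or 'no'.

Old min = -12
Change: A[9] 2 -> 38
Changed element was NOT the min; min changes only if 38 < -12.
New min = -12; changed? no

Answer: no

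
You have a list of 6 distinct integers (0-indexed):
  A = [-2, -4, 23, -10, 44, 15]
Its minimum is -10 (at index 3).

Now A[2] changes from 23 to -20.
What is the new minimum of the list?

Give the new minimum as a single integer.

Old min = -10 (at index 3)
Change: A[2] 23 -> -20
Changed element was NOT the old min.
  New min = min(old_min, new_val) = min(-10, -20) = -20

Answer: -20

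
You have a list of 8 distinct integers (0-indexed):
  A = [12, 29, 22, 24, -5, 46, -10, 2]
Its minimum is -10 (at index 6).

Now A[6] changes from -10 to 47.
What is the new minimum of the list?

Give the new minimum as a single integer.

Old min = -10 (at index 6)
Change: A[6] -10 -> 47
Changed element WAS the min. Need to check: is 47 still <= all others?
  Min of remaining elements: -5
  New min = min(47, -5) = -5

Answer: -5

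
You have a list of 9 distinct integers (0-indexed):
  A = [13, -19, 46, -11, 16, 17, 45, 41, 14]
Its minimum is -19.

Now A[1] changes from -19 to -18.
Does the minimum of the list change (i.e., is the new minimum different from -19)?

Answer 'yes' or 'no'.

Old min = -19
Change: A[1] -19 -> -18
Changed element was the min; new min must be rechecked.
New min = -18; changed? yes

Answer: yes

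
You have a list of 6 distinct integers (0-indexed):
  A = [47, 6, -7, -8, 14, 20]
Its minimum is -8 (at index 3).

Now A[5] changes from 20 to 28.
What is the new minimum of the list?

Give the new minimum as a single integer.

Answer: -8

Derivation:
Old min = -8 (at index 3)
Change: A[5] 20 -> 28
Changed element was NOT the old min.
  New min = min(old_min, new_val) = min(-8, 28) = -8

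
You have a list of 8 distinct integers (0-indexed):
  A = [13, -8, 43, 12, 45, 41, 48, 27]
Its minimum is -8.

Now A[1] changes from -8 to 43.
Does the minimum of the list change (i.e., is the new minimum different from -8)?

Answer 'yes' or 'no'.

Old min = -8
Change: A[1] -8 -> 43
Changed element was the min; new min must be rechecked.
New min = 12; changed? yes

Answer: yes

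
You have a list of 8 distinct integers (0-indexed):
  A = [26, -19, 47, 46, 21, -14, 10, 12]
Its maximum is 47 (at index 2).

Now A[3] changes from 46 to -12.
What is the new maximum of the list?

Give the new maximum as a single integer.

Old max = 47 (at index 2)
Change: A[3] 46 -> -12
Changed element was NOT the old max.
  New max = max(old_max, new_val) = max(47, -12) = 47

Answer: 47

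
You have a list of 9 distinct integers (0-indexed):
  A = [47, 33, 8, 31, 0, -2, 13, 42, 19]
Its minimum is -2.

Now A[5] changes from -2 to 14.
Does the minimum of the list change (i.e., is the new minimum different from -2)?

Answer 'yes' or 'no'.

Old min = -2
Change: A[5] -2 -> 14
Changed element was the min; new min must be rechecked.
New min = 0; changed? yes

Answer: yes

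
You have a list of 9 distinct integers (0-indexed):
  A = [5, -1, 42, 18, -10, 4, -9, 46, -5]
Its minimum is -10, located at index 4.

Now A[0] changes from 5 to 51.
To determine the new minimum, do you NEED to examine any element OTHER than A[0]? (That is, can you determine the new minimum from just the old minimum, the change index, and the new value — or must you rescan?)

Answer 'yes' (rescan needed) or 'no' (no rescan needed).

Old min = -10 at index 4
Change at index 0: 5 -> 51
Index 0 was NOT the min. New min = min(-10, 51). No rescan of other elements needed.
Needs rescan: no

Answer: no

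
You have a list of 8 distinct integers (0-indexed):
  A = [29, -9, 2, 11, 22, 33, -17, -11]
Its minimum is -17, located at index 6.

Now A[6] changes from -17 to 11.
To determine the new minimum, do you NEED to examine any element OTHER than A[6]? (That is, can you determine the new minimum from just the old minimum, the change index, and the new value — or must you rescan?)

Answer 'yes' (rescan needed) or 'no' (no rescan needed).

Answer: yes

Derivation:
Old min = -17 at index 6
Change at index 6: -17 -> 11
Index 6 WAS the min and new value 11 > old min -17. Must rescan other elements to find the new min.
Needs rescan: yes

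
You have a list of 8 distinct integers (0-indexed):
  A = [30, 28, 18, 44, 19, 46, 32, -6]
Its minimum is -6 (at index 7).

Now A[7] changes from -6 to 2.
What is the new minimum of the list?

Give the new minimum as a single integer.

Answer: 2

Derivation:
Old min = -6 (at index 7)
Change: A[7] -6 -> 2
Changed element WAS the min. Need to check: is 2 still <= all others?
  Min of remaining elements: 18
  New min = min(2, 18) = 2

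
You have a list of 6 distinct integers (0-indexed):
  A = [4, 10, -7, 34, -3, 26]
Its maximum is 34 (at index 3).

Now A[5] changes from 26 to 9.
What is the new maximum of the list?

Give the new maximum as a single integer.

Old max = 34 (at index 3)
Change: A[5] 26 -> 9
Changed element was NOT the old max.
  New max = max(old_max, new_val) = max(34, 9) = 34

Answer: 34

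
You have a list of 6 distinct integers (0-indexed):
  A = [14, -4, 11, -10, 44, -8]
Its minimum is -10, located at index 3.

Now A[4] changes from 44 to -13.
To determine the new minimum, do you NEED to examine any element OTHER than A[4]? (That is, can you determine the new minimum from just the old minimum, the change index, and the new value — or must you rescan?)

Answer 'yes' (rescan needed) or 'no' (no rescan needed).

Answer: no

Derivation:
Old min = -10 at index 3
Change at index 4: 44 -> -13
Index 4 was NOT the min. New min = min(-10, -13). No rescan of other elements needed.
Needs rescan: no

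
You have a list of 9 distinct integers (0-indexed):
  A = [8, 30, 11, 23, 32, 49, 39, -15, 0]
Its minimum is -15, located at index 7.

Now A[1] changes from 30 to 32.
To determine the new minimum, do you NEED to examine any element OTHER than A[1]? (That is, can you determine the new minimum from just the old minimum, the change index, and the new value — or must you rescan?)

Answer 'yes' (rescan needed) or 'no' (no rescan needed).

Old min = -15 at index 7
Change at index 1: 30 -> 32
Index 1 was NOT the min. New min = min(-15, 32). No rescan of other elements needed.
Needs rescan: no

Answer: no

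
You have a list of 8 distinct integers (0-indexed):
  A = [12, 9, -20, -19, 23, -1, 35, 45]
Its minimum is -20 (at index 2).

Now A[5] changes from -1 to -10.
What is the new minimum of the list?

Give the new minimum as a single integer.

Answer: -20

Derivation:
Old min = -20 (at index 2)
Change: A[5] -1 -> -10
Changed element was NOT the old min.
  New min = min(old_min, new_val) = min(-20, -10) = -20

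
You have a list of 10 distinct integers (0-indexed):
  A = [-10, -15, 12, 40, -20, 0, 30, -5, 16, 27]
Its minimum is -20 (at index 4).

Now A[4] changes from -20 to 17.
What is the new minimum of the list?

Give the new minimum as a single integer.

Answer: -15

Derivation:
Old min = -20 (at index 4)
Change: A[4] -20 -> 17
Changed element WAS the min. Need to check: is 17 still <= all others?
  Min of remaining elements: -15
  New min = min(17, -15) = -15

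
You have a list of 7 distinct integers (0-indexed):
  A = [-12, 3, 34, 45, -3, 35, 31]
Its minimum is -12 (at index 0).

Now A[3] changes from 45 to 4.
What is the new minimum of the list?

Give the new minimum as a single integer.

Old min = -12 (at index 0)
Change: A[3] 45 -> 4
Changed element was NOT the old min.
  New min = min(old_min, new_val) = min(-12, 4) = -12

Answer: -12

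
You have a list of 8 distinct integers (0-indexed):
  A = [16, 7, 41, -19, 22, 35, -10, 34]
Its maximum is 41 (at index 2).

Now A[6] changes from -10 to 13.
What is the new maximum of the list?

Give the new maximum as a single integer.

Answer: 41

Derivation:
Old max = 41 (at index 2)
Change: A[6] -10 -> 13
Changed element was NOT the old max.
  New max = max(old_max, new_val) = max(41, 13) = 41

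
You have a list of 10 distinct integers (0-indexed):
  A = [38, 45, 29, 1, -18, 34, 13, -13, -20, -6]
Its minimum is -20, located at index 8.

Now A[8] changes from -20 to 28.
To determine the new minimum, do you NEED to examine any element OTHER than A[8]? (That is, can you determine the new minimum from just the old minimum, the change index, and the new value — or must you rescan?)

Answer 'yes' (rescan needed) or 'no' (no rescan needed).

Old min = -20 at index 8
Change at index 8: -20 -> 28
Index 8 WAS the min and new value 28 > old min -20. Must rescan other elements to find the new min.
Needs rescan: yes

Answer: yes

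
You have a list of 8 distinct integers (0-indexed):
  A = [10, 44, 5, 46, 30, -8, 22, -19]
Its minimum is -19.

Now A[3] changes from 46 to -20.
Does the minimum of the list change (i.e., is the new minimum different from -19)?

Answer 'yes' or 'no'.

Answer: yes

Derivation:
Old min = -19
Change: A[3] 46 -> -20
Changed element was NOT the min; min changes only if -20 < -19.
New min = -20; changed? yes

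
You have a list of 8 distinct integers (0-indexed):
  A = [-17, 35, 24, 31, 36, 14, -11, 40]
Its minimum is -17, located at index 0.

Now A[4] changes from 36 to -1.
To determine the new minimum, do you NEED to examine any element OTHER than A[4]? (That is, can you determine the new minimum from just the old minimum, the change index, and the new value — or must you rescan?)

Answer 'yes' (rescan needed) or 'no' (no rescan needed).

Old min = -17 at index 0
Change at index 4: 36 -> -1
Index 4 was NOT the min. New min = min(-17, -1). No rescan of other elements needed.
Needs rescan: no

Answer: no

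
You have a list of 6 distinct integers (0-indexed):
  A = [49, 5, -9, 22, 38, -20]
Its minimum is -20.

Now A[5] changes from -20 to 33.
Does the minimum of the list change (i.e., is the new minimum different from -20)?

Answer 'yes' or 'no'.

Answer: yes

Derivation:
Old min = -20
Change: A[5] -20 -> 33
Changed element was the min; new min must be rechecked.
New min = -9; changed? yes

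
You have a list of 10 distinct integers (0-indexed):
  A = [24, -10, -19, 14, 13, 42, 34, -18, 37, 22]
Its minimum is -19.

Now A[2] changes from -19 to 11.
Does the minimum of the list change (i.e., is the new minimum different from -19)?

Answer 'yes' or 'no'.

Old min = -19
Change: A[2] -19 -> 11
Changed element was the min; new min must be rechecked.
New min = -18; changed? yes

Answer: yes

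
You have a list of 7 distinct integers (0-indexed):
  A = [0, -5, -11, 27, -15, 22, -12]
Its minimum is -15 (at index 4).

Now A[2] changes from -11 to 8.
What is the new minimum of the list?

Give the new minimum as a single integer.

Old min = -15 (at index 4)
Change: A[2] -11 -> 8
Changed element was NOT the old min.
  New min = min(old_min, new_val) = min(-15, 8) = -15

Answer: -15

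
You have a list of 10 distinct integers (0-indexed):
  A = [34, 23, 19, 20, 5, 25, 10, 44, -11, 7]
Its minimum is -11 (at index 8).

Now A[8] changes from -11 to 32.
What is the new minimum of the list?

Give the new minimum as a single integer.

Old min = -11 (at index 8)
Change: A[8] -11 -> 32
Changed element WAS the min. Need to check: is 32 still <= all others?
  Min of remaining elements: 5
  New min = min(32, 5) = 5

Answer: 5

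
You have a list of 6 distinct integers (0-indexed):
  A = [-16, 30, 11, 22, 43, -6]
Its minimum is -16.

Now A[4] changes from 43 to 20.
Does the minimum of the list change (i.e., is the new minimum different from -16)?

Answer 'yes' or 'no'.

Old min = -16
Change: A[4] 43 -> 20
Changed element was NOT the min; min changes only if 20 < -16.
New min = -16; changed? no

Answer: no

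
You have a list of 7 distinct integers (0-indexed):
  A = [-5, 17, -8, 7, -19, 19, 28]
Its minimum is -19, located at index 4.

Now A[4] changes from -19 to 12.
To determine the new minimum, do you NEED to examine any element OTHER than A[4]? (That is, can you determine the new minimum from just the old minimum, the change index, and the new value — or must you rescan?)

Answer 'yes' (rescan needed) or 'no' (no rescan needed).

Old min = -19 at index 4
Change at index 4: -19 -> 12
Index 4 WAS the min and new value 12 > old min -19. Must rescan other elements to find the new min.
Needs rescan: yes

Answer: yes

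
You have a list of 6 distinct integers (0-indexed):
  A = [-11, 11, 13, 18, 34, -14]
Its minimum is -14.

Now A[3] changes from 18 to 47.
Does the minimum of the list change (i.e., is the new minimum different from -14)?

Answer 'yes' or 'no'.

Answer: no

Derivation:
Old min = -14
Change: A[3] 18 -> 47
Changed element was NOT the min; min changes only if 47 < -14.
New min = -14; changed? no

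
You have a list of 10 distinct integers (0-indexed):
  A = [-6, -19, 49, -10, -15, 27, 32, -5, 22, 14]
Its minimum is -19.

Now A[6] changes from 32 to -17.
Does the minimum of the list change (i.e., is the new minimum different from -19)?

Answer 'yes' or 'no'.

Old min = -19
Change: A[6] 32 -> -17
Changed element was NOT the min; min changes only if -17 < -19.
New min = -19; changed? no

Answer: no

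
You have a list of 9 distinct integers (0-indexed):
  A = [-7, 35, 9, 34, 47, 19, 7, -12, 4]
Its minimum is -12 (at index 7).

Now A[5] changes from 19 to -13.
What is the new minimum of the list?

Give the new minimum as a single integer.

Old min = -12 (at index 7)
Change: A[5] 19 -> -13
Changed element was NOT the old min.
  New min = min(old_min, new_val) = min(-12, -13) = -13

Answer: -13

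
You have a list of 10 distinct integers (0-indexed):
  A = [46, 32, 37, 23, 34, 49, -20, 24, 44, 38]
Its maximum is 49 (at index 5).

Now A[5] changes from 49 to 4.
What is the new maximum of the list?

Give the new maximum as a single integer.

Answer: 46

Derivation:
Old max = 49 (at index 5)
Change: A[5] 49 -> 4
Changed element WAS the max -> may need rescan.
  Max of remaining elements: 46
  New max = max(4, 46) = 46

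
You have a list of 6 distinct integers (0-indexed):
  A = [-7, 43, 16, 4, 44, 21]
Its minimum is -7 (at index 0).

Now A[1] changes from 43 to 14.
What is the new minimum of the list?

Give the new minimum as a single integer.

Answer: -7

Derivation:
Old min = -7 (at index 0)
Change: A[1] 43 -> 14
Changed element was NOT the old min.
  New min = min(old_min, new_val) = min(-7, 14) = -7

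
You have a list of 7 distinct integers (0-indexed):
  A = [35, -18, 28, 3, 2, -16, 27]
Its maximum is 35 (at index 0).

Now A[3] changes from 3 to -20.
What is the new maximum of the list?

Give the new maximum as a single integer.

Old max = 35 (at index 0)
Change: A[3] 3 -> -20
Changed element was NOT the old max.
  New max = max(old_max, new_val) = max(35, -20) = 35

Answer: 35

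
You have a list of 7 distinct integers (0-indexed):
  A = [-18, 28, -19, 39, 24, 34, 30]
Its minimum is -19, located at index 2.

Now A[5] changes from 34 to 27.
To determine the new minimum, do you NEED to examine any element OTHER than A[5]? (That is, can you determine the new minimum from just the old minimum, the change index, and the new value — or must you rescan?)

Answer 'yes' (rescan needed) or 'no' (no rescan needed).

Answer: no

Derivation:
Old min = -19 at index 2
Change at index 5: 34 -> 27
Index 5 was NOT the min. New min = min(-19, 27). No rescan of other elements needed.
Needs rescan: no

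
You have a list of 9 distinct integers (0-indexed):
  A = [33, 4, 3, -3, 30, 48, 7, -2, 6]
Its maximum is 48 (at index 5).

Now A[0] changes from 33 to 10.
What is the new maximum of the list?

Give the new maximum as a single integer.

Old max = 48 (at index 5)
Change: A[0] 33 -> 10
Changed element was NOT the old max.
  New max = max(old_max, new_val) = max(48, 10) = 48

Answer: 48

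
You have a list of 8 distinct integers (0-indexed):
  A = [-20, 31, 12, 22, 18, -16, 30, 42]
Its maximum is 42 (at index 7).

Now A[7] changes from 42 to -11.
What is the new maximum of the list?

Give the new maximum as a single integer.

Answer: 31

Derivation:
Old max = 42 (at index 7)
Change: A[7] 42 -> -11
Changed element WAS the max -> may need rescan.
  Max of remaining elements: 31
  New max = max(-11, 31) = 31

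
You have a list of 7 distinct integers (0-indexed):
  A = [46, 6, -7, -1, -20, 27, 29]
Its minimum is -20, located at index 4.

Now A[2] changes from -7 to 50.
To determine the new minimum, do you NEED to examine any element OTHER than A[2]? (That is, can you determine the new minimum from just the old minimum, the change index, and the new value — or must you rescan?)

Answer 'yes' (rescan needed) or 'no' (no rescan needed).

Answer: no

Derivation:
Old min = -20 at index 4
Change at index 2: -7 -> 50
Index 2 was NOT the min. New min = min(-20, 50). No rescan of other elements needed.
Needs rescan: no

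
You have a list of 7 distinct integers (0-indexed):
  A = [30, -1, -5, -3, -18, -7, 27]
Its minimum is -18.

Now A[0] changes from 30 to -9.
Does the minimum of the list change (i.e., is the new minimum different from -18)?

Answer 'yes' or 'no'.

Answer: no

Derivation:
Old min = -18
Change: A[0] 30 -> -9
Changed element was NOT the min; min changes only if -9 < -18.
New min = -18; changed? no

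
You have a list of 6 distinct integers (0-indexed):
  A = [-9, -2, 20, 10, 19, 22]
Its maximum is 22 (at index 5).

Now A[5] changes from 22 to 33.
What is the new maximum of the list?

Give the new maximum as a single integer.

Answer: 33

Derivation:
Old max = 22 (at index 5)
Change: A[5] 22 -> 33
Changed element WAS the max -> may need rescan.
  Max of remaining elements: 20
  New max = max(33, 20) = 33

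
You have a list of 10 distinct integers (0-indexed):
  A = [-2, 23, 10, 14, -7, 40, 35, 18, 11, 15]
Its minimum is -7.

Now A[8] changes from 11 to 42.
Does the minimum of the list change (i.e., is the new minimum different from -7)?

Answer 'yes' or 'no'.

Old min = -7
Change: A[8] 11 -> 42
Changed element was NOT the min; min changes only if 42 < -7.
New min = -7; changed? no

Answer: no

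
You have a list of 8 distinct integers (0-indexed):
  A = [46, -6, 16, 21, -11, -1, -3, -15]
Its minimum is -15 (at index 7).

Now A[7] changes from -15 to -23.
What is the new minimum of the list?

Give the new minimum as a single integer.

Old min = -15 (at index 7)
Change: A[7] -15 -> -23
Changed element WAS the min. Need to check: is -23 still <= all others?
  Min of remaining elements: -11
  New min = min(-23, -11) = -23

Answer: -23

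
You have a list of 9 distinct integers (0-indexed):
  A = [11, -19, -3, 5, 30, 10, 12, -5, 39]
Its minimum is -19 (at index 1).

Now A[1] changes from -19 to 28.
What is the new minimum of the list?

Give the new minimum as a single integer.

Old min = -19 (at index 1)
Change: A[1] -19 -> 28
Changed element WAS the min. Need to check: is 28 still <= all others?
  Min of remaining elements: -5
  New min = min(28, -5) = -5

Answer: -5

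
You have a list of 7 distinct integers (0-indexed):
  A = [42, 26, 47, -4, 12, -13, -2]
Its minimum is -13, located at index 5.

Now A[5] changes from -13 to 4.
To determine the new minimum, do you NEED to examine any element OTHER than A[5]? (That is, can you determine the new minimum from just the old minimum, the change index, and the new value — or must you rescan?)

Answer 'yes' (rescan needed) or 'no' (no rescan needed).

Answer: yes

Derivation:
Old min = -13 at index 5
Change at index 5: -13 -> 4
Index 5 WAS the min and new value 4 > old min -13. Must rescan other elements to find the new min.
Needs rescan: yes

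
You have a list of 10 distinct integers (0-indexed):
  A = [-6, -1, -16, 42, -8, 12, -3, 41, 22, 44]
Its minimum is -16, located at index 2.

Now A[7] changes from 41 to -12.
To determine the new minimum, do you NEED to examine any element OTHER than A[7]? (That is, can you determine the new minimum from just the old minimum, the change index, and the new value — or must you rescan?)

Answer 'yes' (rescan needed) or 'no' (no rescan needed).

Old min = -16 at index 2
Change at index 7: 41 -> -12
Index 7 was NOT the min. New min = min(-16, -12). No rescan of other elements needed.
Needs rescan: no

Answer: no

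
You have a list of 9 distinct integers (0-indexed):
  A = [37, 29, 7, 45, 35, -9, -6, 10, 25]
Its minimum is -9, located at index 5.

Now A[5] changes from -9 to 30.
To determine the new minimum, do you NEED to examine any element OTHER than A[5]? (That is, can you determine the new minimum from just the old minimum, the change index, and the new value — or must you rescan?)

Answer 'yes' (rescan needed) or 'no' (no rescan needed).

Answer: yes

Derivation:
Old min = -9 at index 5
Change at index 5: -9 -> 30
Index 5 WAS the min and new value 30 > old min -9. Must rescan other elements to find the new min.
Needs rescan: yes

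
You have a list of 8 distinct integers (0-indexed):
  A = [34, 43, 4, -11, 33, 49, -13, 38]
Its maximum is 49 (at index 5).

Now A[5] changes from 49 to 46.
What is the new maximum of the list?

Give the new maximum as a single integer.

Old max = 49 (at index 5)
Change: A[5] 49 -> 46
Changed element WAS the max -> may need rescan.
  Max of remaining elements: 43
  New max = max(46, 43) = 46

Answer: 46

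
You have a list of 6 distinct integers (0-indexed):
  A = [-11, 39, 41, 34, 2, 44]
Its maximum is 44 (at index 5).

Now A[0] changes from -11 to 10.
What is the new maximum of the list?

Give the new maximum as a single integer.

Old max = 44 (at index 5)
Change: A[0] -11 -> 10
Changed element was NOT the old max.
  New max = max(old_max, new_val) = max(44, 10) = 44

Answer: 44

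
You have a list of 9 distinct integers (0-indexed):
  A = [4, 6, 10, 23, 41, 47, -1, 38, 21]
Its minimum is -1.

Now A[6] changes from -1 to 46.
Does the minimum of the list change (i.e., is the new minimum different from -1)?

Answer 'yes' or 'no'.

Answer: yes

Derivation:
Old min = -1
Change: A[6] -1 -> 46
Changed element was the min; new min must be rechecked.
New min = 4; changed? yes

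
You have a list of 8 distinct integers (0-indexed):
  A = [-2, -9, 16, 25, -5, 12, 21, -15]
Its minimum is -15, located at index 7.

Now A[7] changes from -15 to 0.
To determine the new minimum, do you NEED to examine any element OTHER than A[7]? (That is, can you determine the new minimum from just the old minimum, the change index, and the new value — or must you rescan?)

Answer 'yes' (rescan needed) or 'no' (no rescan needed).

Old min = -15 at index 7
Change at index 7: -15 -> 0
Index 7 WAS the min and new value 0 > old min -15. Must rescan other elements to find the new min.
Needs rescan: yes

Answer: yes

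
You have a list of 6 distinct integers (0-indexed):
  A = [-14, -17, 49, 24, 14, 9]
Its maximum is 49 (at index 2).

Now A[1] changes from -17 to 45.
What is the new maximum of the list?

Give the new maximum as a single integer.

Answer: 49

Derivation:
Old max = 49 (at index 2)
Change: A[1] -17 -> 45
Changed element was NOT the old max.
  New max = max(old_max, new_val) = max(49, 45) = 49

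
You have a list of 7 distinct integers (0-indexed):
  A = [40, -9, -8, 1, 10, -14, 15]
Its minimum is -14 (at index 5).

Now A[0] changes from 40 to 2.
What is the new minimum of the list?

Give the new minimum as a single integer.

Answer: -14

Derivation:
Old min = -14 (at index 5)
Change: A[0] 40 -> 2
Changed element was NOT the old min.
  New min = min(old_min, new_val) = min(-14, 2) = -14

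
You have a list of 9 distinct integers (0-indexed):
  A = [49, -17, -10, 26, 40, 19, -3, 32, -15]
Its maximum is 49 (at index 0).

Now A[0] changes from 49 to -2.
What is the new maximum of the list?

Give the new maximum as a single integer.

Old max = 49 (at index 0)
Change: A[0] 49 -> -2
Changed element WAS the max -> may need rescan.
  Max of remaining elements: 40
  New max = max(-2, 40) = 40

Answer: 40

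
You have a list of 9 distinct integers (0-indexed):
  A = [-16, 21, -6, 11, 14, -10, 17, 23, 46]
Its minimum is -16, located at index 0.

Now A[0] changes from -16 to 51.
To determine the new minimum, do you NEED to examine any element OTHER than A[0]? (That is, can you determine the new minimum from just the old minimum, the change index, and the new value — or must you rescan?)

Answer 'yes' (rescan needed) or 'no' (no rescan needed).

Answer: yes

Derivation:
Old min = -16 at index 0
Change at index 0: -16 -> 51
Index 0 WAS the min and new value 51 > old min -16. Must rescan other elements to find the new min.
Needs rescan: yes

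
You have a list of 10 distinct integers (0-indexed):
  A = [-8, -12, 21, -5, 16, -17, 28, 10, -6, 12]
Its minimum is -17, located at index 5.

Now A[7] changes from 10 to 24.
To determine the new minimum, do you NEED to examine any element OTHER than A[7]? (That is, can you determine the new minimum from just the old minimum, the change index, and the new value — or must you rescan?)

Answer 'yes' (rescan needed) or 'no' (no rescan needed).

Old min = -17 at index 5
Change at index 7: 10 -> 24
Index 7 was NOT the min. New min = min(-17, 24). No rescan of other elements needed.
Needs rescan: no

Answer: no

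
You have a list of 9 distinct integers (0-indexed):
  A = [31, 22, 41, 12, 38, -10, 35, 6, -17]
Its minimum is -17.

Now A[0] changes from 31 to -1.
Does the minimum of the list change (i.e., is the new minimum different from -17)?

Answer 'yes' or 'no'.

Answer: no

Derivation:
Old min = -17
Change: A[0] 31 -> -1
Changed element was NOT the min; min changes only if -1 < -17.
New min = -17; changed? no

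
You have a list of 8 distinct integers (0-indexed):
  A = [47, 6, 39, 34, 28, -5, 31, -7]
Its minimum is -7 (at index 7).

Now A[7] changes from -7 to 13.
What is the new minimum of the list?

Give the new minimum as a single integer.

Answer: -5

Derivation:
Old min = -7 (at index 7)
Change: A[7] -7 -> 13
Changed element WAS the min. Need to check: is 13 still <= all others?
  Min of remaining elements: -5
  New min = min(13, -5) = -5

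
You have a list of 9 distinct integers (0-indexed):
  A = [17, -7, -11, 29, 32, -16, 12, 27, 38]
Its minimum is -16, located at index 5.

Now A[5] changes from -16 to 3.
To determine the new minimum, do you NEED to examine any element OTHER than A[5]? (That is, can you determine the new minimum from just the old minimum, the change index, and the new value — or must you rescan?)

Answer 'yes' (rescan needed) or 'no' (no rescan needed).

Answer: yes

Derivation:
Old min = -16 at index 5
Change at index 5: -16 -> 3
Index 5 WAS the min and new value 3 > old min -16. Must rescan other elements to find the new min.
Needs rescan: yes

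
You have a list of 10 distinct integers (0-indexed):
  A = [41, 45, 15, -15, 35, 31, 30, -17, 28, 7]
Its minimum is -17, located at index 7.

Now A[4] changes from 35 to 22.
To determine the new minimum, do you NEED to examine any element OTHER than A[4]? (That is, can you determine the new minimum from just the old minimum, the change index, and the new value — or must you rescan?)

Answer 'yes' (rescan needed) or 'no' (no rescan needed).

Old min = -17 at index 7
Change at index 4: 35 -> 22
Index 4 was NOT the min. New min = min(-17, 22). No rescan of other elements needed.
Needs rescan: no

Answer: no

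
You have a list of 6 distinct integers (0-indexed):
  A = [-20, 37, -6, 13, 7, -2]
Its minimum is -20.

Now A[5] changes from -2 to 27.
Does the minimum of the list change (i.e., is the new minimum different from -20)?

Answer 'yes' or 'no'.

Answer: no

Derivation:
Old min = -20
Change: A[5] -2 -> 27
Changed element was NOT the min; min changes only if 27 < -20.
New min = -20; changed? no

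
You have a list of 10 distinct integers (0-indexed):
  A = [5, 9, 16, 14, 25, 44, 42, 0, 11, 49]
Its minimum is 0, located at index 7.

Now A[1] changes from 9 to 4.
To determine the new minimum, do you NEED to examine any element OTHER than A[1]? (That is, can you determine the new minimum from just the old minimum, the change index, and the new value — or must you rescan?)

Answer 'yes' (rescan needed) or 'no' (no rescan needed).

Old min = 0 at index 7
Change at index 1: 9 -> 4
Index 1 was NOT the min. New min = min(0, 4). No rescan of other elements needed.
Needs rescan: no

Answer: no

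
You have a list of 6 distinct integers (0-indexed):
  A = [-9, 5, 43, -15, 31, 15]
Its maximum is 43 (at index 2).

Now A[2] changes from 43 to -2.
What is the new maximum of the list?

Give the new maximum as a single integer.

Old max = 43 (at index 2)
Change: A[2] 43 -> -2
Changed element WAS the max -> may need rescan.
  Max of remaining elements: 31
  New max = max(-2, 31) = 31

Answer: 31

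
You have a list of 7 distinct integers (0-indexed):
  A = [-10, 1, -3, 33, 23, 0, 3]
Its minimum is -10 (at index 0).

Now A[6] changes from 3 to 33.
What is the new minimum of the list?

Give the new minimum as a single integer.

Answer: -10

Derivation:
Old min = -10 (at index 0)
Change: A[6] 3 -> 33
Changed element was NOT the old min.
  New min = min(old_min, new_val) = min(-10, 33) = -10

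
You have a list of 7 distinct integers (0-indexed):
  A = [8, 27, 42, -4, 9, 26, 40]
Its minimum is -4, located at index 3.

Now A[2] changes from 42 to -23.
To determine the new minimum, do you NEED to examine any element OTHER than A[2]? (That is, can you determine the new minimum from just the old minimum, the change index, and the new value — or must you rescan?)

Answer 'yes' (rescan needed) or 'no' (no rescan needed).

Answer: no

Derivation:
Old min = -4 at index 3
Change at index 2: 42 -> -23
Index 2 was NOT the min. New min = min(-4, -23). No rescan of other elements needed.
Needs rescan: no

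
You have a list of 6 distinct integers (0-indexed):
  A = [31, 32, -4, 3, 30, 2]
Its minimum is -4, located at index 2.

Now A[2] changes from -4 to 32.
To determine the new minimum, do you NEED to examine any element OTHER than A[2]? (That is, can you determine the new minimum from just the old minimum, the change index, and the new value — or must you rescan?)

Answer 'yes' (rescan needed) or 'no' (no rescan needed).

Answer: yes

Derivation:
Old min = -4 at index 2
Change at index 2: -4 -> 32
Index 2 WAS the min and new value 32 > old min -4. Must rescan other elements to find the new min.
Needs rescan: yes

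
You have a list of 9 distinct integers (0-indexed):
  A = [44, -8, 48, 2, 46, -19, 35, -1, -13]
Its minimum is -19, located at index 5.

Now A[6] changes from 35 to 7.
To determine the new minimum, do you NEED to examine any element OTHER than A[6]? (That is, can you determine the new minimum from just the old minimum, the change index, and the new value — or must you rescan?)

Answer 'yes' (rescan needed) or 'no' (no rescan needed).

Answer: no

Derivation:
Old min = -19 at index 5
Change at index 6: 35 -> 7
Index 6 was NOT the min. New min = min(-19, 7). No rescan of other elements needed.
Needs rescan: no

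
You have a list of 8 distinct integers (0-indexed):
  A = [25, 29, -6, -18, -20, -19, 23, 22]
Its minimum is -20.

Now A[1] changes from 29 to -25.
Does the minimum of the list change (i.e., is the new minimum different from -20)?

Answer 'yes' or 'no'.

Old min = -20
Change: A[1] 29 -> -25
Changed element was NOT the min; min changes only if -25 < -20.
New min = -25; changed? yes

Answer: yes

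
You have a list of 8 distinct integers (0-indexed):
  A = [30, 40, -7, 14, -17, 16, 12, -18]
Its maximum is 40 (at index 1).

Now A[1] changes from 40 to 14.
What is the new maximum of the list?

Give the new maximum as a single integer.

Answer: 30

Derivation:
Old max = 40 (at index 1)
Change: A[1] 40 -> 14
Changed element WAS the max -> may need rescan.
  Max of remaining elements: 30
  New max = max(14, 30) = 30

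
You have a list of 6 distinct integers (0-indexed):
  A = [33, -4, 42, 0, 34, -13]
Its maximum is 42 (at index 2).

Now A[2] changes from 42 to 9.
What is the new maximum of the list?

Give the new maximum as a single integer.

Old max = 42 (at index 2)
Change: A[2] 42 -> 9
Changed element WAS the max -> may need rescan.
  Max of remaining elements: 34
  New max = max(9, 34) = 34

Answer: 34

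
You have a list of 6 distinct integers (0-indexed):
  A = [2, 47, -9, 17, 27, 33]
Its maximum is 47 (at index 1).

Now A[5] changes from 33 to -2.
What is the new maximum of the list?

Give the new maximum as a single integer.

Old max = 47 (at index 1)
Change: A[5] 33 -> -2
Changed element was NOT the old max.
  New max = max(old_max, new_val) = max(47, -2) = 47

Answer: 47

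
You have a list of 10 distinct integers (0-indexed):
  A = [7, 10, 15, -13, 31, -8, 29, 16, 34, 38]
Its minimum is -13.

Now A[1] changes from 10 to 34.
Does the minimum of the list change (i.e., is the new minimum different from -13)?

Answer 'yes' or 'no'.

Old min = -13
Change: A[1] 10 -> 34
Changed element was NOT the min; min changes only if 34 < -13.
New min = -13; changed? no

Answer: no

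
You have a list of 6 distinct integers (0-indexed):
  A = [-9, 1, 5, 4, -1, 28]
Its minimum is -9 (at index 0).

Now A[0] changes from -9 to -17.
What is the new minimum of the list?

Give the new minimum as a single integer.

Old min = -9 (at index 0)
Change: A[0] -9 -> -17
Changed element WAS the min. Need to check: is -17 still <= all others?
  Min of remaining elements: -1
  New min = min(-17, -1) = -17

Answer: -17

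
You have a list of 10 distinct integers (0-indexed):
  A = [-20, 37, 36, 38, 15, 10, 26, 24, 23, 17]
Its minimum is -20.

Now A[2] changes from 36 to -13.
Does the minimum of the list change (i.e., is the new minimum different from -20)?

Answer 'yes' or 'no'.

Old min = -20
Change: A[2] 36 -> -13
Changed element was NOT the min; min changes only if -13 < -20.
New min = -20; changed? no

Answer: no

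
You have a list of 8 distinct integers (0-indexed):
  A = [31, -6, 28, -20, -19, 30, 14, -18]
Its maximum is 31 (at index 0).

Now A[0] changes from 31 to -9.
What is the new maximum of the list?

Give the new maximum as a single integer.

Answer: 30

Derivation:
Old max = 31 (at index 0)
Change: A[0] 31 -> -9
Changed element WAS the max -> may need rescan.
  Max of remaining elements: 30
  New max = max(-9, 30) = 30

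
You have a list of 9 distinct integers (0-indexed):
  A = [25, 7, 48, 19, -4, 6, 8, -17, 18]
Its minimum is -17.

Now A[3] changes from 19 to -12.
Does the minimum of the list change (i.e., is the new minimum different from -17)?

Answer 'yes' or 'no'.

Answer: no

Derivation:
Old min = -17
Change: A[3] 19 -> -12
Changed element was NOT the min; min changes only if -12 < -17.
New min = -17; changed? no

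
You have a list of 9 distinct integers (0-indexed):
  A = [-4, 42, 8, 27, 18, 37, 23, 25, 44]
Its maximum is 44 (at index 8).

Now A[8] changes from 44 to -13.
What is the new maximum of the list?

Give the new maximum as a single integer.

Old max = 44 (at index 8)
Change: A[8] 44 -> -13
Changed element WAS the max -> may need rescan.
  Max of remaining elements: 42
  New max = max(-13, 42) = 42

Answer: 42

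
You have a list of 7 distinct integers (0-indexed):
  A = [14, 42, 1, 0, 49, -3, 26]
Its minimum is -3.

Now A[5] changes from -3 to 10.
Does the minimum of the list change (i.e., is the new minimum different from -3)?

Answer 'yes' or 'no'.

Old min = -3
Change: A[5] -3 -> 10
Changed element was the min; new min must be rechecked.
New min = 0; changed? yes

Answer: yes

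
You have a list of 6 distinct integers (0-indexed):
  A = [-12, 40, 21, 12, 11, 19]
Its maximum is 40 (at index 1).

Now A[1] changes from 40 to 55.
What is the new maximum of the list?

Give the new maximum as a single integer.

Answer: 55

Derivation:
Old max = 40 (at index 1)
Change: A[1] 40 -> 55
Changed element WAS the max -> may need rescan.
  Max of remaining elements: 21
  New max = max(55, 21) = 55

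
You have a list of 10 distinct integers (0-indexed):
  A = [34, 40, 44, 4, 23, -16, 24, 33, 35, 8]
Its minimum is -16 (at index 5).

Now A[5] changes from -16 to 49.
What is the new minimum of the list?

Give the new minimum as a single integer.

Old min = -16 (at index 5)
Change: A[5] -16 -> 49
Changed element WAS the min. Need to check: is 49 still <= all others?
  Min of remaining elements: 4
  New min = min(49, 4) = 4

Answer: 4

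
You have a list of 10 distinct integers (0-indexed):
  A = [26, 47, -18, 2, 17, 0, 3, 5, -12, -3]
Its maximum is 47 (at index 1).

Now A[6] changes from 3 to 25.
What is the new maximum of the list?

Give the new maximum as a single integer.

Old max = 47 (at index 1)
Change: A[6] 3 -> 25
Changed element was NOT the old max.
  New max = max(old_max, new_val) = max(47, 25) = 47

Answer: 47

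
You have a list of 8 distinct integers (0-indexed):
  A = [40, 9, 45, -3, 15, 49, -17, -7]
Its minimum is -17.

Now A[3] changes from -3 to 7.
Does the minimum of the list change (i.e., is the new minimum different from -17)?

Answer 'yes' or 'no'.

Old min = -17
Change: A[3] -3 -> 7
Changed element was NOT the min; min changes only if 7 < -17.
New min = -17; changed? no

Answer: no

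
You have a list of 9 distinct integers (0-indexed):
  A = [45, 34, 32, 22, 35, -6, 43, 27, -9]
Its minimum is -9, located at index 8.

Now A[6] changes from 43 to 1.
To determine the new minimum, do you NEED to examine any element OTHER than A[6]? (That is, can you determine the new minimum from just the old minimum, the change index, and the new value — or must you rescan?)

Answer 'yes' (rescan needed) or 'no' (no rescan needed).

Old min = -9 at index 8
Change at index 6: 43 -> 1
Index 6 was NOT the min. New min = min(-9, 1). No rescan of other elements needed.
Needs rescan: no

Answer: no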